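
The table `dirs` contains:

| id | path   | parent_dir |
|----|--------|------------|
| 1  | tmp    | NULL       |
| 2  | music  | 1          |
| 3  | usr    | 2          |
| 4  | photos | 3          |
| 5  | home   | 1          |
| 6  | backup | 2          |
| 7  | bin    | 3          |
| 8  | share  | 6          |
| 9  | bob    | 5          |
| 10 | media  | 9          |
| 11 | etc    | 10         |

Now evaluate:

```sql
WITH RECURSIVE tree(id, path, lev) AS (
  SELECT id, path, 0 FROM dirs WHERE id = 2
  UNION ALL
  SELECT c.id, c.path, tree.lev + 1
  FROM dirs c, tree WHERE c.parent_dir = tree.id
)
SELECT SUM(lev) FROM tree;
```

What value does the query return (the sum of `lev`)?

8

Base: id=2 (music) at lev 0.
Iteration 1: rows with parent_dir in {2} -> usr (id 3, lev 1), backup (id 6, lev 1).
Iteration 2: rows with parent_dir in {3,6} -> photos (id 4, lev 2), bin (id 7, lev 2), share (id 8, lev 2).
Iteration 3: no rows with parent_dir in {4,7,8}; recursion stops.
SUM(lev) = 0 + 1 + 1 + 2 + 2 + 2 = 8.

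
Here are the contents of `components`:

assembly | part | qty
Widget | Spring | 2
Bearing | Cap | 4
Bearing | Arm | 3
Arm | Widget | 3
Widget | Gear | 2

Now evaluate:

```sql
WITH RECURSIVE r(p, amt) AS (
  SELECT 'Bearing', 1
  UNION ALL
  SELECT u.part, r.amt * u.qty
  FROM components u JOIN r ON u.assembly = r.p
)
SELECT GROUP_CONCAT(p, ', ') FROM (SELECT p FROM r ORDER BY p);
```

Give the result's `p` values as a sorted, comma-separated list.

Base: (Bearing, amt=1).
Iteration 1: components of {Bearing} -> Arm = 1*3 = 3, Cap = 1*4 = 4.
Iteration 2: components of {Arm,Cap} -> Widget = 3*3 = 9.
Iteration 3: components of {Widget} -> Gear = 9*2 = 18, Spring = 9*2 = 18.
Iteration 4: no further components; recursion stops.

Arm, Bearing, Cap, Gear, Spring, Widget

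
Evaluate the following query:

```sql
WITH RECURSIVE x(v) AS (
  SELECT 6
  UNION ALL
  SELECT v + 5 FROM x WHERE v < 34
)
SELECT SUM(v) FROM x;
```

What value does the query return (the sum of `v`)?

Base: v=6.
Iteration 1: 6 < 34 holds -> v = 6 + 5 = 11.
Iteration 2: 11 < 34 holds -> v = 11 + 5 = 16.
Iteration 3: 16 < 34 holds -> v = 16 + 5 = 21.
Iteration 4: 21 < 34 holds -> v = 21 + 5 = 26.
Iteration 5: 26 < 34 holds -> v = 26 + 5 = 31.
Iteration 6: 31 < 34 holds -> v = 31 + 5 = 36.
Iteration 7: 36 < 34 fails; recursion stops.
SUM(v) = 6 + 11 + 16 + 21 + 26 + 31 + 36 = 147.

147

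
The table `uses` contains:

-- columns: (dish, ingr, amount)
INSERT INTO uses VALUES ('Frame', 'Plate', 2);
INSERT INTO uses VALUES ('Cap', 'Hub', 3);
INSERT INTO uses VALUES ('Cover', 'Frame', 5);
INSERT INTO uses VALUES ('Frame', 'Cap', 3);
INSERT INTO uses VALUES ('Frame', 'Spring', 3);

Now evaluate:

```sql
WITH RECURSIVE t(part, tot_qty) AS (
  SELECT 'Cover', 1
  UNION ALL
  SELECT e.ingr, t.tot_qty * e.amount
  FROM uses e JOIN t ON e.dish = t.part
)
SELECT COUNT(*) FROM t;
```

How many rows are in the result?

6

Base: (Cover, tot_qty=1).
Iteration 1: components of {Cover} -> Frame = 1*5 = 5.
Iteration 2: components of {Frame} -> Cap = 5*3 = 15, Plate = 5*2 = 10, Spring = 5*3 = 15.
Iteration 3: components of {Cap,Plate,Spring} -> Hub = 15*3 = 45.
Iteration 4: no further components; recursion stops.
Total rows emitted: 6.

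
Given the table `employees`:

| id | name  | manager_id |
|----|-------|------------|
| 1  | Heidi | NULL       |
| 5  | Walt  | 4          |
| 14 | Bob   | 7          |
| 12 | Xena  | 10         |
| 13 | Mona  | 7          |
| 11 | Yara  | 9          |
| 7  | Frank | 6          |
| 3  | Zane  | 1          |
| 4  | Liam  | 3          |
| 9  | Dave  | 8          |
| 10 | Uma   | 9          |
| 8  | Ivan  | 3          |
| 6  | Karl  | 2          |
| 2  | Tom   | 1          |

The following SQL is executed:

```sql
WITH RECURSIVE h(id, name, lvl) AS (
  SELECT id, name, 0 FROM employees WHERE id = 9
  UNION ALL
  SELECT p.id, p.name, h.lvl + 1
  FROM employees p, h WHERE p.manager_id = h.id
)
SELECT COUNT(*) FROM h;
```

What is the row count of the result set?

Base: id=9 (Dave) at lvl 0.
Iteration 1: rows with manager_id in {9} -> Uma (id 10, lvl 1), Yara (id 11, lvl 1).
Iteration 2: rows with manager_id in {10,11} -> Xena (id 12, lvl 2).
Iteration 3: no rows with manager_id in {12}; recursion stops.
Total rows emitted: 4.

4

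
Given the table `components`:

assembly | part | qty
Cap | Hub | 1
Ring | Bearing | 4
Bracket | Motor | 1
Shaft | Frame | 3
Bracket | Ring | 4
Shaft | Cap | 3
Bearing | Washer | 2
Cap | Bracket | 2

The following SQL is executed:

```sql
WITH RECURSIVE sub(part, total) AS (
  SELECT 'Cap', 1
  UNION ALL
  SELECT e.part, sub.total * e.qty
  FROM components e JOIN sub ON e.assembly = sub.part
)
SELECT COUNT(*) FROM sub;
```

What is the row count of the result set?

Base: (Cap, total=1).
Iteration 1: components of {Cap} -> Bracket = 1*2 = 2, Hub = 1*1 = 1.
Iteration 2: components of {Bracket,Hub} -> Motor = 2*1 = 2, Ring = 2*4 = 8.
Iteration 3: components of {Motor,Ring} -> Bearing = 8*4 = 32.
Iteration 4: components of {Bearing} -> Washer = 32*2 = 64.
Iteration 5: no further components; recursion stops.
Total rows emitted: 7.

7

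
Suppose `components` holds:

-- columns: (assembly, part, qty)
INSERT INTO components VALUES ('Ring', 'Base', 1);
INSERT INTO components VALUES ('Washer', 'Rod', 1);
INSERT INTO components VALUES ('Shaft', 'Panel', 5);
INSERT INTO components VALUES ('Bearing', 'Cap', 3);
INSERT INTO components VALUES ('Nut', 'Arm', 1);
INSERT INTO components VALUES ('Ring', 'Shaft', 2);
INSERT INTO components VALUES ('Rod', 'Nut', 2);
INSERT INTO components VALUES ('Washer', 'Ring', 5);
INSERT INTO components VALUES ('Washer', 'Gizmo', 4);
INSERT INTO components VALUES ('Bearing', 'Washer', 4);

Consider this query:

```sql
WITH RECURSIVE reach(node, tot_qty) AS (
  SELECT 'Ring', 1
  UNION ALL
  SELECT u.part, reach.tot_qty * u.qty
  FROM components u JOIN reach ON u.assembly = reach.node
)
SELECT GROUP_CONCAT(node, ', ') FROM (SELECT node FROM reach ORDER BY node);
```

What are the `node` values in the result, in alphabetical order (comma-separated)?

Base: (Ring, tot_qty=1).
Iteration 1: components of {Ring} -> Base = 1*1 = 1, Shaft = 1*2 = 2.
Iteration 2: components of {Base,Shaft} -> Panel = 2*5 = 10.
Iteration 3: no further components; recursion stops.

Base, Panel, Ring, Shaft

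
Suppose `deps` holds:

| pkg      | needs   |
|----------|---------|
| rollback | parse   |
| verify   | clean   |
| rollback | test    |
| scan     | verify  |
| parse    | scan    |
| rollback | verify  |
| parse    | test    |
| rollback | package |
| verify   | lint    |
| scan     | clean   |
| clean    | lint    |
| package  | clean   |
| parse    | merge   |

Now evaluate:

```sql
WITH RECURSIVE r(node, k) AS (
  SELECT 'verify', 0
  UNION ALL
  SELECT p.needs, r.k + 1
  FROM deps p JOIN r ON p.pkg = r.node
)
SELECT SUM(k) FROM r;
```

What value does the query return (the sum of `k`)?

Base: (verify, k=0).
Iteration 1: edges from {verify} -> (clean, k=1), (lint, k=1).
Iteration 2: edges from {clean,lint} -> (lint, k=2).
Iteration 3: no outgoing edges from {lint}; recursion stops.
SUM(k) = 0 + 1 + 1 + 2 = 4.

4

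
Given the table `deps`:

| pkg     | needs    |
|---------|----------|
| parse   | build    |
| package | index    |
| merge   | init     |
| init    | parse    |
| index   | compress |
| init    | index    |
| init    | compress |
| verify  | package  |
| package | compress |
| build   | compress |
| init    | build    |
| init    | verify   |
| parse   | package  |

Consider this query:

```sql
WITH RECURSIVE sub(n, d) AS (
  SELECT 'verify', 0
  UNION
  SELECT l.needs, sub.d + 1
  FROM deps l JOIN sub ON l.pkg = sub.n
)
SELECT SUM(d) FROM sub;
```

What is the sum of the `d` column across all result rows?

8

Base: (verify, d=0).
Iteration 1: edges from {verify} -> (package, d=1).
Iteration 2: edges from {package} -> (compress, d=2), (index, d=2).
Iteration 3: edges from {compress,index} -> (compress, d=3).
Iteration 4: no outgoing edges from {compress}; recursion stops.
SUM(d) = 0 + 1 + 2 + 2 + 3 = 8.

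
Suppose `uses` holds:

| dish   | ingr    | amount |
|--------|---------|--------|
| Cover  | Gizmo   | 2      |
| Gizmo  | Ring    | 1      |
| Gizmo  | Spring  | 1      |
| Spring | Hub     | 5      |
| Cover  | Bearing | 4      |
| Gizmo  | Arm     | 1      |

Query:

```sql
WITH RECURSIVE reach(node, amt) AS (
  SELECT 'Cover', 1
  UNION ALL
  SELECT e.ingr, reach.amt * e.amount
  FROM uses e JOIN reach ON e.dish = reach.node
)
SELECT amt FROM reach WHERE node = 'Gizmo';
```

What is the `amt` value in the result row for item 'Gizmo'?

2

Base: (Cover, amt=1).
Iteration 1: components of {Cover} -> Bearing = 1*4 = 4, Gizmo = 1*2 = 2.
Iteration 2: components of {Bearing,Gizmo} -> Arm = 2*1 = 2, Ring = 2*1 = 2, Spring = 2*1 = 2.
Iteration 3: components of {Arm,Ring,Spring} -> Hub = 2*5 = 10.
Iteration 4: no further components; recursion stops.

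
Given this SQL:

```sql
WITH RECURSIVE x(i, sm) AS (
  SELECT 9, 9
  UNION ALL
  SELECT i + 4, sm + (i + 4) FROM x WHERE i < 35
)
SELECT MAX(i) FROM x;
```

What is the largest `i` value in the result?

Base: i=9, sm=9.
Iteration 1: 9 < 35 holds -> i = 9 + 4 = 13, sm = 9 + 13 = 22.
Iteration 2: 13 < 35 holds -> i = 13 + 4 = 17, sm = 22 + 17 = 39.
Iteration 3: 17 < 35 holds -> i = 17 + 4 = 21, sm = 39 + 21 = 60.
Iteration 4: 21 < 35 holds -> i = 21 + 4 = 25, sm = 60 + 25 = 85.
Iteration 5: 25 < 35 holds -> i = 25 + 4 = 29, sm = 85 + 29 = 114.
Iteration 6: 29 < 35 holds -> i = 29 + 4 = 33, sm = 114 + 33 = 147.
Iteration 7: 33 < 35 holds -> i = 33 + 4 = 37, sm = 147 + 37 = 184.
Iteration 8: 37 < 35 fails; recursion stops.
i values: 9, 13, 17, 21, 25, 29, 33, 37; the maximum is 37.

37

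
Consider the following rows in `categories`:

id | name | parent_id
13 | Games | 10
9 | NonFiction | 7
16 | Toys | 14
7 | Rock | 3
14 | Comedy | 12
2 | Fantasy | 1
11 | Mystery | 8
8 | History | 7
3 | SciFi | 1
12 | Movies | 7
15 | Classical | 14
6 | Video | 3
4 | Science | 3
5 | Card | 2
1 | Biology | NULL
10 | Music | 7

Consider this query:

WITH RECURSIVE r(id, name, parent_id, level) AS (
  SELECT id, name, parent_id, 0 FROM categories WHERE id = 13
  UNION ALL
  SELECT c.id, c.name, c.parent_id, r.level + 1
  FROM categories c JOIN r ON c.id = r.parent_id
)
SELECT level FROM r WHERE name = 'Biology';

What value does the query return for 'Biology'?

4

Base: id=13 (Games), parent_id=10, level 0.
Iteration 1: join on id=10 -> Music (id 10, parent_id=7, level 1).
Iteration 2: join on id=7 -> Rock (id 7, parent_id=3, level 2).
Iteration 3: join on id=3 -> SciFi (id 3, parent_id=1, level 3).
Iteration 4: join on id=1 -> Biology (id 1, parent_id=NULL, level 4).
Iteration 5: parent_id is NULL; no match; recursion stops.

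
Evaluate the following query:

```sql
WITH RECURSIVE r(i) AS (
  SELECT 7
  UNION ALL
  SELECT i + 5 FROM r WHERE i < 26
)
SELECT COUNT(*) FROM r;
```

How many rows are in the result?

5

Base: i=7.
Iteration 1: 7 < 26 holds -> i = 7 + 5 = 12.
Iteration 2: 12 < 26 holds -> i = 12 + 5 = 17.
Iteration 3: 17 < 26 holds -> i = 17 + 5 = 22.
Iteration 4: 22 < 26 holds -> i = 22 + 5 = 27.
Iteration 5: 27 < 26 fails; recursion stops.
Total rows emitted: 5.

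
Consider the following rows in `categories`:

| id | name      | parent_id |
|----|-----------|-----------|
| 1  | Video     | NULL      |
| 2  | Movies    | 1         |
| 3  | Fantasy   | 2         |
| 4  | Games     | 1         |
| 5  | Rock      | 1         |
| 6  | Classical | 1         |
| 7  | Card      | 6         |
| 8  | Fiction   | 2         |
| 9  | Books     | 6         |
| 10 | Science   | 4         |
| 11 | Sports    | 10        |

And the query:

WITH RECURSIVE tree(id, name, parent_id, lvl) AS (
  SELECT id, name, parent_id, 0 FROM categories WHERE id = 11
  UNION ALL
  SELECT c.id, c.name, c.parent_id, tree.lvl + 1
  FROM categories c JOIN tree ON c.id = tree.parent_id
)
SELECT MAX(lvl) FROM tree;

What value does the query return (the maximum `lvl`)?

3

Base: id=11 (Sports), parent_id=10, lvl 0.
Iteration 1: join on id=10 -> Science (id 10, parent_id=4, lvl 1).
Iteration 2: join on id=4 -> Games (id 4, parent_id=1, lvl 2).
Iteration 3: join on id=1 -> Video (id 1, parent_id=NULL, lvl 3).
Iteration 4: parent_id is NULL; no match; recursion stops.
lvl values: 0, 1, 2, 3; the maximum is 3.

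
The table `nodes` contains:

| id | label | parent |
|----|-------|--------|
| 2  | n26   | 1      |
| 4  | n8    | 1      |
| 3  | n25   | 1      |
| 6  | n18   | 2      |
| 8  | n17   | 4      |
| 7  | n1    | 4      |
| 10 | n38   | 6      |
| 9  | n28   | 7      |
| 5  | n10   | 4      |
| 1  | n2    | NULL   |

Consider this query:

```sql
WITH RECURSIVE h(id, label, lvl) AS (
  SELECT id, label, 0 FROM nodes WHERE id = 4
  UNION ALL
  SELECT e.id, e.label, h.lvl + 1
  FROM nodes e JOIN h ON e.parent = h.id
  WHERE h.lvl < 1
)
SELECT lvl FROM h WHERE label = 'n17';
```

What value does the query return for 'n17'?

1

Base: id=4 (n8) at lvl 0.
Iteration 1: rows with parent in {4} -> n10 (id 5, lvl 1), n1 (id 7, lvl 1), n17 (id 8, lvl 1).
Iteration 2: lvl < 1 fails for all current rows; recursion stops.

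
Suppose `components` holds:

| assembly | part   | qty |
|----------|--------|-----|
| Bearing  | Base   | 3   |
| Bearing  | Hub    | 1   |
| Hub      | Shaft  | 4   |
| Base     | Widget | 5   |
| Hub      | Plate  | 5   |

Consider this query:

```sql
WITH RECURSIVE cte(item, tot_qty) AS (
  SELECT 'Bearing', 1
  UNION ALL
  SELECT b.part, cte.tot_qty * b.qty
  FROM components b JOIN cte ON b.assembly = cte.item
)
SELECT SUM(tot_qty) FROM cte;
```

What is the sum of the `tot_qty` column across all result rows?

29

Base: (Bearing, tot_qty=1).
Iteration 1: components of {Bearing} -> Base = 1*3 = 3, Hub = 1*1 = 1.
Iteration 2: components of {Base,Hub} -> Plate = 1*5 = 5, Shaft = 1*4 = 4, Widget = 3*5 = 15.
Iteration 3: no further components; recursion stops.
SUM(tot_qty) = 1 + 3 + 1 + 15 + 4 + 5 = 29.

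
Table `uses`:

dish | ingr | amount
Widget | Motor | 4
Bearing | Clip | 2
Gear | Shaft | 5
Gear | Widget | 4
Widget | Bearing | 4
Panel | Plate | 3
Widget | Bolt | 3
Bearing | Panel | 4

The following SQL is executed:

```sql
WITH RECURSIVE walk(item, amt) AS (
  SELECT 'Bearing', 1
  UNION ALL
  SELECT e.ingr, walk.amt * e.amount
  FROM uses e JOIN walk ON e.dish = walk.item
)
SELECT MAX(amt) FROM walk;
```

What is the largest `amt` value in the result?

Base: (Bearing, amt=1).
Iteration 1: components of {Bearing} -> Clip = 1*2 = 2, Panel = 1*4 = 4.
Iteration 2: components of {Clip,Panel} -> Plate = 4*3 = 12.
Iteration 3: no further components; recursion stops.
amt values: 1, 2, 4, 12; the maximum is 12.

12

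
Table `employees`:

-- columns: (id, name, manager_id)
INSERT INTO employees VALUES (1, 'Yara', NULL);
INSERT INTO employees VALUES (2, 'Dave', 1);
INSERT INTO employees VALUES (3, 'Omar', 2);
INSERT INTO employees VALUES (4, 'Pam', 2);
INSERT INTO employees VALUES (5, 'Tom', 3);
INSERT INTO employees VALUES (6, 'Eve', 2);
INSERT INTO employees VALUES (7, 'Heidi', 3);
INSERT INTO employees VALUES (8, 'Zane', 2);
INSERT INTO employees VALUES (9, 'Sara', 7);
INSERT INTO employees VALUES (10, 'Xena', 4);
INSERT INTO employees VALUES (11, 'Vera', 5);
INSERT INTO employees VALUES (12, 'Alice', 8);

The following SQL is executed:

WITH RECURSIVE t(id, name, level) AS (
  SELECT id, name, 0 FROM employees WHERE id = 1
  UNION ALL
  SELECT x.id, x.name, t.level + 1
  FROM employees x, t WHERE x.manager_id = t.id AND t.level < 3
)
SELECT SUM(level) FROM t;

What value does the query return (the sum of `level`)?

21

Base: id=1 (Yara) at level 0.
Iteration 1: rows with manager_id in {1} -> Dave (id 2, level 1).
Iteration 2: rows with manager_id in {2} -> Omar (id 3, level 2), Pam (id 4, level 2), Eve (id 6, level 2), Zane (id 8, level 2).
Iteration 3: rows with manager_id in {3,4,6,8} -> Tom (id 5, level 3), Heidi (id 7, level 3), Xena (id 10, level 3), Alice (id 12, level 3).
Iteration 4: level < 3 fails for all current rows; recursion stops.
SUM(level) = 0 + 1 + 2 + 2 + 2 + 2 + 3 + 3 + 3 + 3 = 21.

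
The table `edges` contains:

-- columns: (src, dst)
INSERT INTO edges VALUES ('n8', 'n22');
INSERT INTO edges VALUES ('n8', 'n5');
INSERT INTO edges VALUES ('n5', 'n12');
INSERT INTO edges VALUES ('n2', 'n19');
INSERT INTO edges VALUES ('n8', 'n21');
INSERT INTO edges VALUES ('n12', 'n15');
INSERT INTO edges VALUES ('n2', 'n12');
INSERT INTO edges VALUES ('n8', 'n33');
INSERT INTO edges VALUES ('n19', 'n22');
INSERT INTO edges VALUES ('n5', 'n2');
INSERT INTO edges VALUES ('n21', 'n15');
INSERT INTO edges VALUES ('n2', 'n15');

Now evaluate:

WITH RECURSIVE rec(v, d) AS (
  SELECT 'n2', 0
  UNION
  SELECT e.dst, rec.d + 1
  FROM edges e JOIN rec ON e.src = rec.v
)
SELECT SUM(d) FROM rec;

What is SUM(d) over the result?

Base: (n2, d=0).
Iteration 1: edges from {n2} -> (n12, d=1), (n15, d=1), (n19, d=1).
Iteration 2: edges from {n12,n15,n19} -> (n15, d=2), (n22, d=2).
Iteration 3: no outgoing edges from {n15,n22}; recursion stops.
SUM(d) = 0 + 1 + 1 + 1 + 2 + 2 = 7.

7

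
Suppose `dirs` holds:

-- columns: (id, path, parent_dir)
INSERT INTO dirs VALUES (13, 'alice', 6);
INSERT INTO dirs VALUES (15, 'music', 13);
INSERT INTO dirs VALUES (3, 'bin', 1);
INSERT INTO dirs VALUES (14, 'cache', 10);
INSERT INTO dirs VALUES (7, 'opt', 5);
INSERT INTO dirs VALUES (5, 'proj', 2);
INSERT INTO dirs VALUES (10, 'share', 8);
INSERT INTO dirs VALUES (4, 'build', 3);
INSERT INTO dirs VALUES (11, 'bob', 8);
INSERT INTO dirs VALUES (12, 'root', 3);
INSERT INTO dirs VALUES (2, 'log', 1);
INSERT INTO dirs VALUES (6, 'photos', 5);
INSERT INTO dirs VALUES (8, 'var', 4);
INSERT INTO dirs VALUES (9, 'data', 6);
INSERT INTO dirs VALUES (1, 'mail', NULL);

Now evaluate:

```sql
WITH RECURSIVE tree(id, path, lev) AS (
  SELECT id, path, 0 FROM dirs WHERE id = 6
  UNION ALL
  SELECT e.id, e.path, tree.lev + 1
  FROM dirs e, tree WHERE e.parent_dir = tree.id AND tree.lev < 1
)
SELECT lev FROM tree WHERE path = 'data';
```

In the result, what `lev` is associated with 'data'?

1

Base: id=6 (photos) at lev 0.
Iteration 1: rows with parent_dir in {6} -> data (id 9, lev 1), alice (id 13, lev 1).
Iteration 2: lev < 1 fails for all current rows; recursion stops.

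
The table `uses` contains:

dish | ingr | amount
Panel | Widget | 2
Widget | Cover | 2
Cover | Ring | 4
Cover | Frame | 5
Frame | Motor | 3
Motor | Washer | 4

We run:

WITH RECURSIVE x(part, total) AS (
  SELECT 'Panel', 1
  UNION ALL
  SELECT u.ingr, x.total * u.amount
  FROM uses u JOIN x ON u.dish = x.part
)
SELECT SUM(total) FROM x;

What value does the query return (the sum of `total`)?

343

Base: (Panel, total=1).
Iteration 1: components of {Panel} -> Widget = 1*2 = 2.
Iteration 2: components of {Widget} -> Cover = 2*2 = 4.
Iteration 3: components of {Cover} -> Frame = 4*5 = 20, Ring = 4*4 = 16.
Iteration 4: components of {Frame,Ring} -> Motor = 20*3 = 60.
Iteration 5: components of {Motor} -> Washer = 60*4 = 240.
Iteration 6: no further components; recursion stops.
SUM(total) = 1 + 2 + 4 + 16 + 20 + 60 + 240 = 343.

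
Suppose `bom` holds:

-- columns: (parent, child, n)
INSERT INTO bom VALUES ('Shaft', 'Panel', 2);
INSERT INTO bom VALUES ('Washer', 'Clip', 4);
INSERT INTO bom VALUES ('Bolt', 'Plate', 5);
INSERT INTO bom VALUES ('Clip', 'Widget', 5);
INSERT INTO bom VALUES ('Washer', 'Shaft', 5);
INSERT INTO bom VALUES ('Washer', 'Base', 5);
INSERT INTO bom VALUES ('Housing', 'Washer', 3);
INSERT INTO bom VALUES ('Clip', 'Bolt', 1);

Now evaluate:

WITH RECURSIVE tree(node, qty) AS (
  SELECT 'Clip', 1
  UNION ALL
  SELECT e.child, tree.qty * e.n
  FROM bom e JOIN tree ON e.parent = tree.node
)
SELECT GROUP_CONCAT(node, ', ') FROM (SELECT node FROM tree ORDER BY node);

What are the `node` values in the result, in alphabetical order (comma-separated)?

Base: (Clip, qty=1).
Iteration 1: components of {Clip} -> Bolt = 1*1 = 1, Widget = 1*5 = 5.
Iteration 2: components of {Bolt,Widget} -> Plate = 1*5 = 5.
Iteration 3: no further components; recursion stops.

Bolt, Clip, Plate, Widget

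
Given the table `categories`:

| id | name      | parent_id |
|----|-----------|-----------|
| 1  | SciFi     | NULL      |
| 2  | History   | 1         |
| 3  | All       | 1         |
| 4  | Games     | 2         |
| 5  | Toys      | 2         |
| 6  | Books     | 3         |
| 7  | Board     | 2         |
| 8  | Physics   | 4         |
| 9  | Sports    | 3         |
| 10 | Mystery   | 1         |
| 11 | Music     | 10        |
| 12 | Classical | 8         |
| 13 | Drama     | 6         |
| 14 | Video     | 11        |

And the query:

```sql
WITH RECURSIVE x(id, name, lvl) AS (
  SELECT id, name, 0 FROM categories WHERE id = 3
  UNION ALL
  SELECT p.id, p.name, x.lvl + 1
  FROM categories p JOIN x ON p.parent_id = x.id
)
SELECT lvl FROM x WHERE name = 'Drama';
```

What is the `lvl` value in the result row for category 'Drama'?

Base: id=3 (All) at lvl 0.
Iteration 1: rows with parent_id in {3} -> Books (id 6, lvl 1), Sports (id 9, lvl 1).
Iteration 2: rows with parent_id in {6,9} -> Drama (id 13, lvl 2).
Iteration 3: no rows with parent_id in {13}; recursion stops.

2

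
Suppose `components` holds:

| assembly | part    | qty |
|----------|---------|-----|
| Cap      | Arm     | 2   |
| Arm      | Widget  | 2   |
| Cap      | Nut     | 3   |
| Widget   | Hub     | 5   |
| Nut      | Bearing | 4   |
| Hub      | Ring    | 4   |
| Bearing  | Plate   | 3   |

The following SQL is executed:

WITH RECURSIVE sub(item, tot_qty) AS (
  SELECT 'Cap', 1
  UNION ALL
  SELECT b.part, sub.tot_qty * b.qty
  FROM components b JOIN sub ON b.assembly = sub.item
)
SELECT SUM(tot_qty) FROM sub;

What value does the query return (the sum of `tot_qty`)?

158

Base: (Cap, tot_qty=1).
Iteration 1: components of {Cap} -> Arm = 1*2 = 2, Nut = 1*3 = 3.
Iteration 2: components of {Arm,Nut} -> Bearing = 3*4 = 12, Widget = 2*2 = 4.
Iteration 3: components of {Bearing,Widget} -> Hub = 4*5 = 20, Plate = 12*3 = 36.
Iteration 4: components of {Hub,Plate} -> Ring = 20*4 = 80.
Iteration 5: no further components; recursion stops.
SUM(tot_qty) = 1 + 2 + 3 + 4 + 12 + 20 + 36 + 80 = 158.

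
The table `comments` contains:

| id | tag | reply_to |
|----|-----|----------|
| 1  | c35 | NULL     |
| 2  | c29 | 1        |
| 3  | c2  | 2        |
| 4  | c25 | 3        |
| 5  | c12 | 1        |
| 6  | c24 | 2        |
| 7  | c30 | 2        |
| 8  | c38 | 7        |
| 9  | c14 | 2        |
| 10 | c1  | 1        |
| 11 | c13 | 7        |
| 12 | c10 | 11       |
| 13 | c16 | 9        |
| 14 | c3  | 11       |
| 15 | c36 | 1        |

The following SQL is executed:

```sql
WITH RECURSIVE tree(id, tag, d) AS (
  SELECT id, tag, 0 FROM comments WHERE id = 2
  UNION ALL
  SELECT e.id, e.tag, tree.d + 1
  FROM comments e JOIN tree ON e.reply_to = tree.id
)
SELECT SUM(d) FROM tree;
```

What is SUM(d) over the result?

Base: id=2 (c29) at d 0.
Iteration 1: rows with reply_to in {2} -> c2 (id 3, d 1), c24 (id 6, d 1), c30 (id 7, d 1), c14 (id 9, d 1).
Iteration 2: rows with reply_to in {3,6,7,9} -> c25 (id 4, d 2), c38 (id 8, d 2), c13 (id 11, d 2), c16 (id 13, d 2).
Iteration 3: rows with reply_to in {4,8,11,13} -> c10 (id 12, d 3), c3 (id 14, d 3).
Iteration 4: no rows with reply_to in {12,14}; recursion stops.
SUM(d) = 0 + 1 + 1 + 1 + 1 + 2 + 2 + 2 + 2 + 3 + 3 = 18.

18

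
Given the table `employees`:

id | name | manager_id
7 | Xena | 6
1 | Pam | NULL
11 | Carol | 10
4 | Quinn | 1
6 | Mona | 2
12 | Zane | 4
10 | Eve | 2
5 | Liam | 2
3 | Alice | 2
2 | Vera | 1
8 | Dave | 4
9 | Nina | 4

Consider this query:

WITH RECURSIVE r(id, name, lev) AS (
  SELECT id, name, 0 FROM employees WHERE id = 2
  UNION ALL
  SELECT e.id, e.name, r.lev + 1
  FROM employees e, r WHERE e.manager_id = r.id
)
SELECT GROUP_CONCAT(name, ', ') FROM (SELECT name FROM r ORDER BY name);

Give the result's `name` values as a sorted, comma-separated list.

Alice, Carol, Eve, Liam, Mona, Vera, Xena

Base: id=2 (Vera) at lev 0.
Iteration 1: rows with manager_id in {2} -> Alice (id 3, lev 1), Liam (id 5, lev 1), Mona (id 6, lev 1), Eve (id 10, lev 1).
Iteration 2: rows with manager_id in {3,5,6,10} -> Xena (id 7, lev 2), Carol (id 11, lev 2).
Iteration 3: no rows with manager_id in {7,11}; recursion stops.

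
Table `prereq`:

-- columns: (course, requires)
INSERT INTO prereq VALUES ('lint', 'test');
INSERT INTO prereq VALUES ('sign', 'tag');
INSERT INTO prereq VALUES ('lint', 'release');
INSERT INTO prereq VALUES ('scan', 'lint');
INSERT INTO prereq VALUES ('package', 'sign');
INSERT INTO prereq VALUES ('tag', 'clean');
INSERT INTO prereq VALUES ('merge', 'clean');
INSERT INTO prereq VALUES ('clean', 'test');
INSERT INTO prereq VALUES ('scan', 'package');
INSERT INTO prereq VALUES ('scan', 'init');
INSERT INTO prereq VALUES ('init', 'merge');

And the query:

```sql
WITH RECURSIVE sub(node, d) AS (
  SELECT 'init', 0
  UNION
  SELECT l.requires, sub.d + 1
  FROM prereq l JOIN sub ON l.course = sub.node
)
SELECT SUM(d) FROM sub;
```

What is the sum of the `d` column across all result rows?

6

Base: (init, d=0).
Iteration 1: edges from {init} -> (merge, d=1).
Iteration 2: edges from {merge} -> (clean, d=2).
Iteration 3: edges from {clean} -> (test, d=3).
Iteration 4: no outgoing edges from {test}; recursion stops.
SUM(d) = 0 + 1 + 2 + 3 = 6.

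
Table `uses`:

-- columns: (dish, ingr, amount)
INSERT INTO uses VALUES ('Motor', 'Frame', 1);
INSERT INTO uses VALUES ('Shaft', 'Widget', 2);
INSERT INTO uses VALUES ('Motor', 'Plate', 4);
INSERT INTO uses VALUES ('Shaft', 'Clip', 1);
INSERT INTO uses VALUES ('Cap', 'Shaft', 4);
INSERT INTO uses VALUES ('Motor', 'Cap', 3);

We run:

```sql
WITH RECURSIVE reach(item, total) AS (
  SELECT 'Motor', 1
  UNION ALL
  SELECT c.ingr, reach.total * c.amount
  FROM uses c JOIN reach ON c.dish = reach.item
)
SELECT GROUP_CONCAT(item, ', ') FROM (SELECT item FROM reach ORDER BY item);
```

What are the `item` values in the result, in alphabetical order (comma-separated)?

Cap, Clip, Frame, Motor, Plate, Shaft, Widget

Base: (Motor, total=1).
Iteration 1: components of {Motor} -> Cap = 1*3 = 3, Frame = 1*1 = 1, Plate = 1*4 = 4.
Iteration 2: components of {Cap,Frame,Plate} -> Shaft = 3*4 = 12.
Iteration 3: components of {Shaft} -> Clip = 12*1 = 12, Widget = 12*2 = 24.
Iteration 4: no further components; recursion stops.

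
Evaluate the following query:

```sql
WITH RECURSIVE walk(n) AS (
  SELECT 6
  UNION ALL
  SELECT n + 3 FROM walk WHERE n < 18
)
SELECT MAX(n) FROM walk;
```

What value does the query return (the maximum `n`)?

18

Base: n=6.
Iteration 1: 6 < 18 holds -> n = 6 + 3 = 9.
Iteration 2: 9 < 18 holds -> n = 9 + 3 = 12.
Iteration 3: 12 < 18 holds -> n = 12 + 3 = 15.
Iteration 4: 15 < 18 holds -> n = 15 + 3 = 18.
Iteration 5: 18 < 18 fails; recursion stops.
n values: 6, 9, 12, 15, 18; the maximum is 18.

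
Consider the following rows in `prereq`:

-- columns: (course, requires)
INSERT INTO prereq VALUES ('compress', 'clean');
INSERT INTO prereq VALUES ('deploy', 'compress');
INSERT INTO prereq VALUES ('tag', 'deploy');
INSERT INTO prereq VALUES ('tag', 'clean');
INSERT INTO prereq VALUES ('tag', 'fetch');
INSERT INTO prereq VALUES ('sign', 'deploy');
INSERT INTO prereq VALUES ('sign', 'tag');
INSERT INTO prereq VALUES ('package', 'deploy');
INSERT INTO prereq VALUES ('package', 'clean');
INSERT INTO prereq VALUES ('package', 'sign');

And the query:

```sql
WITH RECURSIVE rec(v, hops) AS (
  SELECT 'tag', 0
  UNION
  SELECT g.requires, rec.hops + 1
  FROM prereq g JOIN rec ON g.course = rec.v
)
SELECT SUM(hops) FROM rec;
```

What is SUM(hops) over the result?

Base: (tag, hops=0).
Iteration 1: edges from {tag} -> (clean, hops=1), (deploy, hops=1), (fetch, hops=1).
Iteration 2: edges from {clean,deploy,fetch} -> (compress, hops=2).
Iteration 3: edges from {compress} -> (clean, hops=3).
Iteration 4: no outgoing edges from {clean}; recursion stops.
SUM(hops) = 0 + 1 + 1 + 1 + 2 + 3 = 8.

8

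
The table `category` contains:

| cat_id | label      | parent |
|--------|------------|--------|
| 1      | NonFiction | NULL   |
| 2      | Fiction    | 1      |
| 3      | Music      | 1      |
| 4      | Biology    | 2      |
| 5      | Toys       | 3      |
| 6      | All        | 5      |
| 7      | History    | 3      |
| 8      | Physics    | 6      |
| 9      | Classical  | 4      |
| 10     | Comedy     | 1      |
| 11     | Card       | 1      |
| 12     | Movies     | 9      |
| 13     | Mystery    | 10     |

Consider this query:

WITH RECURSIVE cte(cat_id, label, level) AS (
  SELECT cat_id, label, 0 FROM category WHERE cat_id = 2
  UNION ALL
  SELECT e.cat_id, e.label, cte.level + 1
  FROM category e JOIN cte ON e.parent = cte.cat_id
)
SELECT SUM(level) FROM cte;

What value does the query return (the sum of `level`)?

6

Base: cat_id=2 (Fiction) at level 0.
Iteration 1: rows with parent in {2} -> Biology (id 4, level 1).
Iteration 2: rows with parent in {4} -> Classical (id 9, level 2).
Iteration 3: rows with parent in {9} -> Movies (id 12, level 3).
Iteration 4: no rows with parent in {12}; recursion stops.
SUM(level) = 0 + 1 + 2 + 3 = 6.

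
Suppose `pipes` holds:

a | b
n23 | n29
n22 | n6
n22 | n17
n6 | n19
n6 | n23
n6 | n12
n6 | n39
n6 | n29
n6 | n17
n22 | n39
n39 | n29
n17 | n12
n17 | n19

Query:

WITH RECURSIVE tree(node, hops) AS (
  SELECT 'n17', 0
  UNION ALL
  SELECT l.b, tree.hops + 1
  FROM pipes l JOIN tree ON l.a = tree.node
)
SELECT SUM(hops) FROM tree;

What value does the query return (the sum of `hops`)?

2

Base: (n17, hops=0).
Iteration 1: edges from {n17} -> (n12, hops=1), (n19, hops=1).
Iteration 2: no outgoing edges from {n12,n19}; recursion stops.
SUM(hops) = 0 + 1 + 1 = 2.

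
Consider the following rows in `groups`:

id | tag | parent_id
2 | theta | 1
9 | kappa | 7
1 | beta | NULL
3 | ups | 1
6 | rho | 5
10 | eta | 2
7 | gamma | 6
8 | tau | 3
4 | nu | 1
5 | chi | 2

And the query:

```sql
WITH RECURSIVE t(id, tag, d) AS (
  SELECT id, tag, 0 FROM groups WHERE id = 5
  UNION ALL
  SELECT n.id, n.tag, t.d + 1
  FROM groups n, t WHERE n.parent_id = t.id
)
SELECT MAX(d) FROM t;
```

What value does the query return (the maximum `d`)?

3

Base: id=5 (chi) at d 0.
Iteration 1: rows with parent_id in {5} -> rho (id 6, d 1).
Iteration 2: rows with parent_id in {6} -> gamma (id 7, d 2).
Iteration 3: rows with parent_id in {7} -> kappa (id 9, d 3).
Iteration 4: no rows with parent_id in {9}; recursion stops.
d values: 0, 1, 2, 3; the maximum is 3.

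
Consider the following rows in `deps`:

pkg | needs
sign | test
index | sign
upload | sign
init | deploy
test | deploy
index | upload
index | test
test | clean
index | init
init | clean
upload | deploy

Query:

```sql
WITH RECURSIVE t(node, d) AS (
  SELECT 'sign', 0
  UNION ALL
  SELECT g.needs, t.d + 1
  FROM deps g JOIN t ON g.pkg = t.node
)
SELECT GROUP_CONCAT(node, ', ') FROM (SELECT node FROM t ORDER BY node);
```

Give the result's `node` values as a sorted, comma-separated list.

Base: (sign, d=0).
Iteration 1: edges from {sign} -> (test, d=1).
Iteration 2: edges from {test} -> (clean, d=2), (deploy, d=2).
Iteration 3: no outgoing edges from {clean,deploy}; recursion stops.

clean, deploy, sign, test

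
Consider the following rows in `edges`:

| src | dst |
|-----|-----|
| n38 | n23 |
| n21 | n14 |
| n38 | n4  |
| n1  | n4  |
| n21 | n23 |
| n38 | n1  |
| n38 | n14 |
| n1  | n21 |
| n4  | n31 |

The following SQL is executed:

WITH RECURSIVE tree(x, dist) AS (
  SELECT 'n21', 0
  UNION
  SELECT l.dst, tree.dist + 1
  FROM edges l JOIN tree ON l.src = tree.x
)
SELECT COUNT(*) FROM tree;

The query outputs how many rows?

3

Base: (n21, dist=0).
Iteration 1: edges from {n21} -> (n14, dist=1), (n23, dist=1).
Iteration 2: no outgoing edges from {n14,n23}; recursion stops.
Total rows emitted: 3.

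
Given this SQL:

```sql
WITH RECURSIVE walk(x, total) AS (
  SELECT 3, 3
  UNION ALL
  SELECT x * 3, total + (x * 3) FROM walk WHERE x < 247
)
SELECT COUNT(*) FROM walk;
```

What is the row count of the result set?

Base: x=3, total=3.
Iteration 1: 3 < 247 holds -> x = 3 * 3 = 9, total = 3 + 9 = 12.
Iteration 2: 9 < 247 holds -> x = 9 * 3 = 27, total = 12 + 27 = 39.
Iteration 3: 27 < 247 holds -> x = 27 * 3 = 81, total = 39 + 81 = 120.
Iteration 4: 81 < 247 holds -> x = 81 * 3 = 243, total = 120 + 243 = 363.
Iteration 5: 243 < 247 holds -> x = 243 * 3 = 729, total = 363 + 729 = 1092.
Iteration 6: 729 < 247 fails; recursion stops.
Total rows emitted: 6.

6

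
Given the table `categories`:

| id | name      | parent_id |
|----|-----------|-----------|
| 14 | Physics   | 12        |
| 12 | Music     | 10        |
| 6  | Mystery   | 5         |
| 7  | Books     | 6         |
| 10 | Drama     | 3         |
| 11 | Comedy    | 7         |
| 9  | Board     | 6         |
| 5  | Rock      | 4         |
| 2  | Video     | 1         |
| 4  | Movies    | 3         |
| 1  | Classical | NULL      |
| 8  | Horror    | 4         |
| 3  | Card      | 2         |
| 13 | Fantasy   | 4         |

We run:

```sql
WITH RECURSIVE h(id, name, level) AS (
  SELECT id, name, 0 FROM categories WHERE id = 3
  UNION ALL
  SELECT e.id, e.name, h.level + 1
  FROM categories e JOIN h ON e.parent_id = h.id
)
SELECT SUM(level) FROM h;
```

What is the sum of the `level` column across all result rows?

Base: id=3 (Card) at level 0.
Iteration 1: rows with parent_id in {3} -> Movies (id 4, level 1), Drama (id 10, level 1).
Iteration 2: rows with parent_id in {4,10} -> Rock (id 5, level 2), Horror (id 8, level 2), Music (id 12, level 2), Fantasy (id 13, level 2).
Iteration 3: rows with parent_id in {5,8,12,13} -> Mystery (id 6, level 3), Physics (id 14, level 3).
Iteration 4: rows with parent_id in {6,14} -> Books (id 7, level 4), Board (id 9, level 4).
Iteration 5: rows with parent_id in {7,9} -> Comedy (id 11, level 5).
Iteration 6: no rows with parent_id in {11}; recursion stops.
SUM(level) = 0 + 1 + 1 + 2 + 2 + 2 + 2 + 3 + 3 + 4 + 4 + 5 = 29.

29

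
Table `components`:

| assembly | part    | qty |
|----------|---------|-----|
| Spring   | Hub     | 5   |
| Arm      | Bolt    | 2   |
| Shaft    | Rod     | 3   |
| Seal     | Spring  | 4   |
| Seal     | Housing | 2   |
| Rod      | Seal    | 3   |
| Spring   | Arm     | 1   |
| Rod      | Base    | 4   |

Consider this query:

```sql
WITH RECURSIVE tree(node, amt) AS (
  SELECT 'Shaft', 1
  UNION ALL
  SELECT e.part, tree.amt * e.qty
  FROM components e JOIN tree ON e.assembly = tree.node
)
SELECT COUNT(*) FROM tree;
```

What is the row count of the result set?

Base: (Shaft, amt=1).
Iteration 1: components of {Shaft} -> Rod = 1*3 = 3.
Iteration 2: components of {Rod} -> Base = 3*4 = 12, Seal = 3*3 = 9.
Iteration 3: components of {Base,Seal} -> Housing = 9*2 = 18, Spring = 9*4 = 36.
Iteration 4: components of {Housing,Spring} -> Arm = 36*1 = 36, Hub = 36*5 = 180.
Iteration 5: components of {Arm,Hub} -> Bolt = 36*2 = 72.
Iteration 6: no further components; recursion stops.
Total rows emitted: 9.

9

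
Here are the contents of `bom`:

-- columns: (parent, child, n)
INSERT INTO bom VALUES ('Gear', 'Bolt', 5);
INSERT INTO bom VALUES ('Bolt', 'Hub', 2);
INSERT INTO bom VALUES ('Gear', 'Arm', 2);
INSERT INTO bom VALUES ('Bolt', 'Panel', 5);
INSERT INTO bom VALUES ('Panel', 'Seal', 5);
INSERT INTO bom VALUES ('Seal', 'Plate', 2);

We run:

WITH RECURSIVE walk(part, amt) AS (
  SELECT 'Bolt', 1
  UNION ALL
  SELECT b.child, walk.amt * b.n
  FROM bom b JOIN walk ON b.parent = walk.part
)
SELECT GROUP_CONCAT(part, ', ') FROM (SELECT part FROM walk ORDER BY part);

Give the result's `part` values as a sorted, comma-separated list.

Bolt, Hub, Panel, Plate, Seal

Base: (Bolt, amt=1).
Iteration 1: components of {Bolt} -> Hub = 1*2 = 2, Panel = 1*5 = 5.
Iteration 2: components of {Hub,Panel} -> Seal = 5*5 = 25.
Iteration 3: components of {Seal} -> Plate = 25*2 = 50.
Iteration 4: no further components; recursion stops.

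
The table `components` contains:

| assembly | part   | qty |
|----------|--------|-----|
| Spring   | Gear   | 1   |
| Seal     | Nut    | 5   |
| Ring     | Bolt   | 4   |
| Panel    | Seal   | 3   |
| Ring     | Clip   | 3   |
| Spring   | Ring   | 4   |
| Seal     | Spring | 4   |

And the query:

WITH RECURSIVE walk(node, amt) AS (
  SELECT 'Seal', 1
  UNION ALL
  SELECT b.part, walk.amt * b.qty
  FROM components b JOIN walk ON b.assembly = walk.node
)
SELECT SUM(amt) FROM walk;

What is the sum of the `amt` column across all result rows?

142

Base: (Seal, amt=1).
Iteration 1: components of {Seal} -> Nut = 1*5 = 5, Spring = 1*4 = 4.
Iteration 2: components of {Nut,Spring} -> Gear = 4*1 = 4, Ring = 4*4 = 16.
Iteration 3: components of {Gear,Ring} -> Bolt = 16*4 = 64, Clip = 16*3 = 48.
Iteration 4: no further components; recursion stops.
SUM(amt) = 1 + 5 + 4 + 16 + 4 + 48 + 64 = 142.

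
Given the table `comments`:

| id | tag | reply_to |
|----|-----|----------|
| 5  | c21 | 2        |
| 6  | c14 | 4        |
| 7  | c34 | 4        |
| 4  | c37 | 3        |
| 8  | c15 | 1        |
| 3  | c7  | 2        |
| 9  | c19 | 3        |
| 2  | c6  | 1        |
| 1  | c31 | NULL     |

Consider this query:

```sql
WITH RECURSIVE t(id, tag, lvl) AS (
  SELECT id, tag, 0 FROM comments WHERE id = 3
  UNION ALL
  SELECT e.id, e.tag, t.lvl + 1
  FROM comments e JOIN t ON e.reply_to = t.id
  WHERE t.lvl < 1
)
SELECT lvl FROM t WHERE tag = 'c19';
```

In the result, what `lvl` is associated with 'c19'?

Base: id=3 (c7) at lvl 0.
Iteration 1: rows with reply_to in {3} -> c37 (id 4, lvl 1), c19 (id 9, lvl 1).
Iteration 2: lvl < 1 fails for all current rows; recursion stops.

1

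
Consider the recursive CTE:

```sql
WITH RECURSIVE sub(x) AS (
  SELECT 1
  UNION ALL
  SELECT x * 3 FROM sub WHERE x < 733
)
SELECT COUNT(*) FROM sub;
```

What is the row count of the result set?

8

Base: x=1.
Iteration 1: 1 < 733 holds -> x = 1 * 3 = 3.
Iteration 2: 3 < 733 holds -> x = 3 * 3 = 9.
Iteration 3: 9 < 733 holds -> x = 9 * 3 = 27.
Iteration 4: 27 < 733 holds -> x = 27 * 3 = 81.
Iteration 5: 81 < 733 holds -> x = 81 * 3 = 243.
Iteration 6: 243 < 733 holds -> x = 243 * 3 = 729.
Iteration 7: 729 < 733 holds -> x = 729 * 3 = 2187.
Iteration 8: 2187 < 733 fails; recursion stops.
Total rows emitted: 8.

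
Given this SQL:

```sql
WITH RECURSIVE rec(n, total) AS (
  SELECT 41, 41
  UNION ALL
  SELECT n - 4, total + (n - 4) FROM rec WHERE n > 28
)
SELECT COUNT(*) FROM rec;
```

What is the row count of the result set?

Base: n=41, total=41.
Iteration 1: 41 > 28 holds -> n = 41 - 4 = 37, total = 41 + 37 = 78.
Iteration 2: 37 > 28 holds -> n = 37 - 4 = 33, total = 78 + 33 = 111.
Iteration 3: 33 > 28 holds -> n = 33 - 4 = 29, total = 111 + 29 = 140.
Iteration 4: 29 > 28 holds -> n = 29 - 4 = 25, total = 140 + 25 = 165.
Iteration 5: 25 > 28 fails; recursion stops.
Total rows emitted: 5.

5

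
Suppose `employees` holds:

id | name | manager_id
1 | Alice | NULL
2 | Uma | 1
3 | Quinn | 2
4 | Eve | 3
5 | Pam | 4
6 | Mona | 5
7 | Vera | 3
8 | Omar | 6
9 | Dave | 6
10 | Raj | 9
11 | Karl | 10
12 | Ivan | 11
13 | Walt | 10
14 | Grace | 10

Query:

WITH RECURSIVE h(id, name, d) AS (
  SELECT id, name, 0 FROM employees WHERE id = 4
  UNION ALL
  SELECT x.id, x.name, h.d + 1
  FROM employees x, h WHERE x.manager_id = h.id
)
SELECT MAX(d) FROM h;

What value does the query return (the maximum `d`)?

6

Base: id=4 (Eve) at d 0.
Iteration 1: rows with manager_id in {4} -> Pam (id 5, d 1).
Iteration 2: rows with manager_id in {5} -> Mona (id 6, d 2).
Iteration 3: rows with manager_id in {6} -> Omar (id 8, d 3), Dave (id 9, d 3).
Iteration 4: rows with manager_id in {8,9} -> Raj (id 10, d 4).
Iteration 5: rows with manager_id in {10} -> Karl (id 11, d 5), Walt (id 13, d 5), Grace (id 14, d 5).
Iteration 6: rows with manager_id in {11,13,14} -> Ivan (id 12, d 6).
Iteration 7: no rows with manager_id in {12}; recursion stops.
d values: 0, 1, 2, 3, 3, 4, 5, 5, 5, 6; the maximum is 6.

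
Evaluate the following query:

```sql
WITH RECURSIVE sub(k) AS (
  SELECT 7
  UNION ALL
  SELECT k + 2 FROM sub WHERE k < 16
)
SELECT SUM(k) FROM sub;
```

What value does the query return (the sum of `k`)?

72

Base: k=7.
Iteration 1: 7 < 16 holds -> k = 7 + 2 = 9.
Iteration 2: 9 < 16 holds -> k = 9 + 2 = 11.
Iteration 3: 11 < 16 holds -> k = 11 + 2 = 13.
Iteration 4: 13 < 16 holds -> k = 13 + 2 = 15.
Iteration 5: 15 < 16 holds -> k = 15 + 2 = 17.
Iteration 6: 17 < 16 fails; recursion stops.
SUM(k) = 7 + 9 + 11 + 13 + 15 + 17 = 72.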